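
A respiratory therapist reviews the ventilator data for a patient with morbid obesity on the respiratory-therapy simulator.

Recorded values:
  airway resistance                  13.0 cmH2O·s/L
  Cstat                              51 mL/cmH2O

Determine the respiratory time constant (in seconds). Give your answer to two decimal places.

0.66

τ = R × C = 13.0 × 51 mL/cmH2O = 13.0 × 0.051 L/cmH2O = 0.663 s.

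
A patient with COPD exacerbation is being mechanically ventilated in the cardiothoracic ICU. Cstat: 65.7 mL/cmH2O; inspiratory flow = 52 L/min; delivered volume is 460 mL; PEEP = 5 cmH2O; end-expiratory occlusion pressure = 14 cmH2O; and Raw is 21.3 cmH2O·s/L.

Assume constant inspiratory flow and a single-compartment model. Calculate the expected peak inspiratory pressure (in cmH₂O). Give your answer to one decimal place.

Flow: 52 L/min ÷ 60 = 0.8667 L/s.
Total PEEP = 14 cmH2O (set 5 + intrinsic 9); this is the baseline alveolar pressure.
Equation of motion (constant flow): PIP = Vt/C + R·V̇ + PEEP.
PIP = 460/65.7 + 21.3×0.8667 + 14 = 7.002 + 18.461 + 14 = 39.463 cmH2O.

39.5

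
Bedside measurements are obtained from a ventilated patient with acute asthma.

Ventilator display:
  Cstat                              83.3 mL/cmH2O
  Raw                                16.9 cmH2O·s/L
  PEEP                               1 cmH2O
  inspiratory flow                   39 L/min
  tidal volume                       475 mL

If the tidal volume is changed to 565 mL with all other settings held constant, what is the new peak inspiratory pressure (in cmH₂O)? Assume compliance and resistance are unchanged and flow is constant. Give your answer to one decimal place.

18.8

Flow: 39 L/min ÷ 60 = 0.65 L/s.
PIP = Vt/C + R·V̇ + PEEP (constant-flow equation of motion).
Only the elastic term changes: ΔPIP = ΔVt / C = (565 − 475) / 83.3 = 1.08 cmH2O.
Original PIP = 475/83.3 + 16.9×0.65 + 1 = 17.687 cmH2O; new PIP = 17.687 + (1.08) = 18.767 cmH2O.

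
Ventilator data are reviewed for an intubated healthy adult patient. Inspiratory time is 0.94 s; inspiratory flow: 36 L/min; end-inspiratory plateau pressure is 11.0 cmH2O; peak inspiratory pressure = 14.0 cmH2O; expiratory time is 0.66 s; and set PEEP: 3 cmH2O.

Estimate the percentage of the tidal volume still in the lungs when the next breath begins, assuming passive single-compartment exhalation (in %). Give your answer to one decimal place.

15.4

Flow: 36 L/min ÷ 60 = 0.6 L/s.
Vt = flow × Ti = 0.6 L/s × 0.94 s × 1000 mL/L = 564.0 mL.
R = (PIP − Pplat)/V̇ = (14.0 − 11.0) / 0.6 = 3.0/0.6 = 5.0 cmH2O·s/L.
C = Vt/(Pplat − PEEP) = 564.0 / (11.0 − 3) = 564.0/8.0 = 70.5 mL/cmH2O.
τ = R × C = 5.0 × 0.0705 L/cmH2O = 0.3525 s.
Fraction remaining at end-expiration = e^(−Te/τ) = e^(−0.66/0.3525) = 0.1538 → 15.38%.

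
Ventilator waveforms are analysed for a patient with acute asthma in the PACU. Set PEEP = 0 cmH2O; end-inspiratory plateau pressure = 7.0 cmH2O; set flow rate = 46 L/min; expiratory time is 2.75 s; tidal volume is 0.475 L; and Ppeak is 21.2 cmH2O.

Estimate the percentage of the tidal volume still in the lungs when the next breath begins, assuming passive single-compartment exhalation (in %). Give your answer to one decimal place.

Flow: 46 L/min ÷ 60 = 0.7667 L/s.
R = (PIP − Pplat)/V̇ = (21.2 − 7.0) / 0.7667 = 14.2/0.7667 = 18.521 cmH2O·s/L.
C = Vt/(Pplat − PEEP) = 475.0 / (7.0 − 0) = 475.0/7.0 = 67.857 mL/cmH2O.
τ = R × C = 18.521 × 0.06786 L/cmH2O = 1.257 s.
Fraction remaining at end-expiration = e^(−Te/τ) = e^(−2.75/1.257) = 0.1122 → 11.22%.

11.2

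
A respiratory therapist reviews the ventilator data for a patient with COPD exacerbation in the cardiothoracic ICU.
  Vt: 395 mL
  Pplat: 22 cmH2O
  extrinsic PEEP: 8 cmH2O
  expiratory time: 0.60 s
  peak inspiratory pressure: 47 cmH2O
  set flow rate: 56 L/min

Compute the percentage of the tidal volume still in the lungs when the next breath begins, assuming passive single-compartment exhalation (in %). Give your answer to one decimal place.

45.2

Flow: 56 L/min ÷ 60 = 0.9333 L/s.
R = (PIP − Pplat)/V̇ = (47 − 22) / 0.9333 = 25.0/0.9333 = 26.787 cmH2O·s/L.
C = Vt/(Pplat − PEEP) = 395.0 / (22 − 8) = 395.0/14.0 = 28.214 mL/cmH2O.
τ = R × C = 26.787 × 0.02821 L/cmH2O = 0.7557 s.
Fraction remaining at end-expiration = e^(−Te/τ) = e^(−0.60/0.7557) = 0.452 → 45.2%.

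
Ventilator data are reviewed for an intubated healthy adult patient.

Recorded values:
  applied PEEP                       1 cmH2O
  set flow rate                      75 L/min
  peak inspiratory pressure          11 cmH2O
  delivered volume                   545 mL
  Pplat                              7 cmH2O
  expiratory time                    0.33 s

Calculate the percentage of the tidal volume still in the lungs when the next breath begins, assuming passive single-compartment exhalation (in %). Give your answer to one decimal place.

Flow: 75 L/min ÷ 60 = 1.25 L/s.
R = (PIP − Pplat)/V̇ = (11 − 7) / 1.25 = 4.0/1.25 = 3.2 cmH2O·s/L.
C = Vt/(Pplat − PEEP) = 545.0 / (7 − 1) = 545.0/6.0 = 90.833 mL/cmH2O.
τ = R × C = 3.2 × 0.09083 L/cmH2O = 0.2907 s.
Fraction remaining at end-expiration = e^(−Te/τ) = e^(−0.33/0.2907) = 0.3214 → 32.14%.

32.1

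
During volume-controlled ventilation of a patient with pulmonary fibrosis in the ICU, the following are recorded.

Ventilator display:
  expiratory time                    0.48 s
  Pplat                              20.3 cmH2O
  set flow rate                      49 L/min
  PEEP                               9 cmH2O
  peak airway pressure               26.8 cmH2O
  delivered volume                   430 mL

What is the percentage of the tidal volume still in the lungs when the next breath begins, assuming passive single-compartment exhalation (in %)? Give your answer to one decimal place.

20.5

Flow: 49 L/min ÷ 60 = 0.8167 L/s.
R = (PIP − Pplat)/V̇ = (26.8 − 20.3) / 0.8167 = 6.5/0.8167 = 7.959 cmH2O·s/L.
C = Vt/(Pplat − PEEP) = 430.0 / (20.3 − 9) = 430.0/11.3 = 38.053 mL/cmH2O.
τ = R × C = 7.959 × 0.03805 L/cmH2O = 0.3028 s.
Fraction remaining at end-expiration = e^(−Te/τ) = e^(−0.48/0.3028) = 0.2049 → 20.49%.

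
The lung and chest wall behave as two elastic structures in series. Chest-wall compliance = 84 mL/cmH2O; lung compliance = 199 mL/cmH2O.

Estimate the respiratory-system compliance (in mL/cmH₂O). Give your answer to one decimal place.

Lung and chest wall are elastances in series: 1/Crs = 1/CL + 1/Ccw.
1/Crs = 1/199 + 1/84 = 0.01693.
Crs = 59.067 mL/cmH2O.

59.1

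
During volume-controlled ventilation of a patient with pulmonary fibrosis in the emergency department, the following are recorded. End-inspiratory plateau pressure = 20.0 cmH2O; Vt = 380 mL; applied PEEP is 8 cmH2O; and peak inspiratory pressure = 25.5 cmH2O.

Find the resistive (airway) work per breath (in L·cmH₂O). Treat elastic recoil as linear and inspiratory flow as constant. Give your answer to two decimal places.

2.09

With constant inspiratory flow the resistive pressure is constant at PIP − Pplat = 25.5 − 20.0 = 5.5 cmH2O, so resistive work = 5.5 × 0.380 = 2.09 L·cmH2O.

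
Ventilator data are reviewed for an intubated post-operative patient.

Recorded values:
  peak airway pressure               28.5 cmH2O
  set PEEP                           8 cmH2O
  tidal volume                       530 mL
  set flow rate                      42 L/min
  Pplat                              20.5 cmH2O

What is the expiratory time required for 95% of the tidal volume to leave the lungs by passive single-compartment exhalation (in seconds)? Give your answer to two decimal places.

1.45

Flow: 42 L/min ÷ 60 = 0.7 L/s.
R = (PIP − Pplat)/V̇ = (28.5 − 20.5) / 0.7 = 8.0/0.7 = 11.429 cmH2O·s/L.
C = Vt/(Pplat − PEEP) = 530.0 / (20.5 − 8) = 530.0/12.5 = 42.4 mL/cmH2O.
τ = R × C = 11.429 × 0.0424 L/cmH2O = 0.4846 s.
t = −τ·ln(1 − 0.95) = −0.4846·ln(0.05) = 1.452 s.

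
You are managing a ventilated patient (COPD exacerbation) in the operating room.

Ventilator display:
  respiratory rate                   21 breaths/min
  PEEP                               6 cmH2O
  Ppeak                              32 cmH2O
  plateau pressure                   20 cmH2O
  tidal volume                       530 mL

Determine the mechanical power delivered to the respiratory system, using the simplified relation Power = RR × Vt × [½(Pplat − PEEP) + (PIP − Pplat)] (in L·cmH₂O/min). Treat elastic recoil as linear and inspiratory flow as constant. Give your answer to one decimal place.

Per-breath work = Vt × [½(Pplat−PEEP) + (PIP−Pplat)] = 0.530 × [0.5×14.0 + 12.0] = 0.530 × 19.0 = 10.07 L·cmH2O.
Power = 21 × 10.07 = 211.47 L·cmH2O/min.

211.5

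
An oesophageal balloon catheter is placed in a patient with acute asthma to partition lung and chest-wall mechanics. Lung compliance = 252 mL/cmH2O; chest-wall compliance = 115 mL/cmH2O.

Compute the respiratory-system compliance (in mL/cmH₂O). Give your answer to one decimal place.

79.0

Lung and chest wall are elastances in series: 1/Crs = 1/CL + 1/Ccw.
1/Crs = 1/252 + 1/115 = 0.01266.
Crs = 78.989 mL/cmH2O.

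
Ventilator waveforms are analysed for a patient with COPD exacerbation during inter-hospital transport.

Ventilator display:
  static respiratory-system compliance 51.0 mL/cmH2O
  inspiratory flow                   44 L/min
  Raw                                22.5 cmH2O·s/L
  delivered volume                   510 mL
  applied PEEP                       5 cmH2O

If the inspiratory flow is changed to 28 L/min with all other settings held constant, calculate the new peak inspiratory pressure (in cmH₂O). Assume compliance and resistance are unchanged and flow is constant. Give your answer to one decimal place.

Flow: 44 L/min ÷ 60 = 0.7333 L/s.
New flow: 28 L/min ÷ 60 = 0.4667 L/s.
PIP = Vt/C + R·V̇ + PEEP (constant-flow equation of motion).
Only the resistive term changes: ΔPIP = R × ΔV̇ = 22.5 × (0.4667 − 0.7333) = 22.5 × -0.2666 = -5.999 cmH2O.
Original PIP = 510/51.0 + 22.5×0.7333 + 5 = 31.499 cmH2O; new PIP = 31.499 + (-5.999) = 25.5 cmH2O.

25.5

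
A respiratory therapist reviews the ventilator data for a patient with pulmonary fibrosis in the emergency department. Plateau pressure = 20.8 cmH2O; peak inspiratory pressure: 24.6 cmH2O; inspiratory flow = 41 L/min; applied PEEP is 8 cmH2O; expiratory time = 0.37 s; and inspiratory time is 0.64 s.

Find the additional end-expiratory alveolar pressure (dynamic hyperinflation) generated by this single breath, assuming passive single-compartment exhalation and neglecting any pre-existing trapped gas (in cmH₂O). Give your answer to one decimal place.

Flow: 41 L/min ÷ 60 = 0.6833 L/s.
Vt = flow × Ti = 0.6833 L/s × 0.64 s × 1000 mL/L = 437.31 mL.
R = (PIP − Pplat)/V̇ = (24.6 − 20.8) / 0.6833 = 3.8/0.6833 = 5.561 cmH2O·s/L.
C = Vt/(Pplat − PEEP) = 437.31 / (20.8 − 8) = 437.31/12.8 = 34.165 mL/cmH2O.
τ = R × C = 5.561 × 0.03417 L/cmH2O = 0.19 s.
Fraction remaining = e^(−Te/τ) = e^(−0.37/0.19) = 0.1426; trapped volume = 437.31 × 0.1426 = 62.36 mL.
Additional alveolar pressure from trapping ≈ V_trapped / C = 62.36 / 34.165 = 1.825 cmH2O.

1.8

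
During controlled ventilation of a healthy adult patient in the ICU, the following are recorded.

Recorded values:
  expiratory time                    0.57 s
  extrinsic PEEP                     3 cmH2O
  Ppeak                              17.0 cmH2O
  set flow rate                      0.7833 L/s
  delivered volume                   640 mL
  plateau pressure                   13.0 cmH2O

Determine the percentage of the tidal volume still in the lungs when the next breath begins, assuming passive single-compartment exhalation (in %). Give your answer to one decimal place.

17.5

R = (PIP − Pplat)/V̇ = (17.0 − 13.0) / 0.7833 = 4.0/0.7833 = 5.107 cmH2O·s/L.
C = Vt/(Pplat − PEEP) = 640.0 / (13.0 − 3) = 640.0/10.0 = 64.0 mL/cmH2O.
τ = R × C = 5.107 × 0.064 L/cmH2O = 0.3268 s.
Fraction remaining at end-expiration = e^(−Te/τ) = e^(−0.57/0.3268) = 0.1748 → 17.48%.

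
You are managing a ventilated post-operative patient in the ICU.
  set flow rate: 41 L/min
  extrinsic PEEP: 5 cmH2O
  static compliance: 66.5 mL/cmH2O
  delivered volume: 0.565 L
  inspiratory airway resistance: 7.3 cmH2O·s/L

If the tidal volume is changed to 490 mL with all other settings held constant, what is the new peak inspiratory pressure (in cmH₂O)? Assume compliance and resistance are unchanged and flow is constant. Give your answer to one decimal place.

17.4

Flow: 41 L/min ÷ 60 = 0.6833 L/s.
PIP = Vt/C + R·V̇ + PEEP (constant-flow equation of motion).
Only the elastic term changes: ΔPIP = ΔVt / C = (490 − 565) / 66.5 = -1.128 cmH2O.
Original PIP = 565/66.5 + 7.3×0.6833 + 5 = 18.484 cmH2O; new PIP = 18.484 + (-1.128) = 17.356 cmH2O.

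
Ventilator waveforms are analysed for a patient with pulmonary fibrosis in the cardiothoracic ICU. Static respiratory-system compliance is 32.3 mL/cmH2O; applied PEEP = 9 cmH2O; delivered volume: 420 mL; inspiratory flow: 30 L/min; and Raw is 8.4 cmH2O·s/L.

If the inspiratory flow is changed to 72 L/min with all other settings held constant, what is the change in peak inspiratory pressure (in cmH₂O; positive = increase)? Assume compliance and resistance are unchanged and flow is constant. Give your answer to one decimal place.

Flow: 30 L/min ÷ 60 = 0.5 L/s.
New flow: 72 L/min ÷ 60 = 1.2 L/s.
PIP = Vt/C + R·V̇ + PEEP (constant-flow equation of motion).
Only the resistive term changes: ΔPIP = R × ΔV̇ = 8.4 × (1.2 − 0.5) = 8.4 × 0.7 = 5.88 cmH2O.

5.9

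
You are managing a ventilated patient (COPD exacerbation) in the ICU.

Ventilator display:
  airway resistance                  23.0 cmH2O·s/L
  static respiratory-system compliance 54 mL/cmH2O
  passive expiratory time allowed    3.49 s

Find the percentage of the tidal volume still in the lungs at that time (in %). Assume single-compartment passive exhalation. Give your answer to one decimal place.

6.0

τ = R × C = 23.0 × 54 mL/cmH2O = 23.0 × 0.054 L/cmH2O = 1.242 s.
Passive exhalation: V(t)/V₀ = e^(−t/τ) = e^(−3.49/1.242) = 0.06021.
Fraction remaining = 0.06021 → 6.021%.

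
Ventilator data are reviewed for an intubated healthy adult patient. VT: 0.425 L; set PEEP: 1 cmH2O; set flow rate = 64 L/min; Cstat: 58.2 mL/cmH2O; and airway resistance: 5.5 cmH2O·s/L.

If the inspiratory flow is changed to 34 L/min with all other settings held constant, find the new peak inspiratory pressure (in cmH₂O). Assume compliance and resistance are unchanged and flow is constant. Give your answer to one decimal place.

Flow: 64 L/min ÷ 60 = 1.0667 L/s.
New flow: 34 L/min ÷ 60 = 0.5667 L/s.
PIP = Vt/C + R·V̇ + PEEP (constant-flow equation of motion).
Only the resistive term changes: ΔPIP = R × ΔV̇ = 5.5 × (0.5667 − 1.0667) = 5.5 × -0.5 = -2.75 cmH2O.
Original PIP = 425/58.2 + 5.5×1.0667 + 1 = 14.169 cmH2O; new PIP = 14.169 + (-2.75) = 11.419 cmH2O.

11.4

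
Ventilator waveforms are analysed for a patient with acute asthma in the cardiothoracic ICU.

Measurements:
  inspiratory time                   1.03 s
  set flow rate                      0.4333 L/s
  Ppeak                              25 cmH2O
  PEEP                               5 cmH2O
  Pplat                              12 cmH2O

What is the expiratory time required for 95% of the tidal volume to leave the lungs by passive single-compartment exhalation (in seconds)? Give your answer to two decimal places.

5.73

Vt = flow × Ti = 0.4333 L/s × 1.03 s × 1000 mL/L = 446.3 mL.
R = (PIP − Pplat)/V̇ = (25 − 12) / 0.4333 = 13.0/0.4333 = 30.002 cmH2O·s/L.
C = Vt/(Pplat − PEEP) = 446.3 / (12 − 5) = 446.3/7.0 = 63.757 mL/cmH2O.
τ = R × C = 30.002 × 0.06376 L/cmH2O = 1.913 s.
t = −τ·ln(1 − 0.95) = −1.913·ln(0.05) = 5.731 s.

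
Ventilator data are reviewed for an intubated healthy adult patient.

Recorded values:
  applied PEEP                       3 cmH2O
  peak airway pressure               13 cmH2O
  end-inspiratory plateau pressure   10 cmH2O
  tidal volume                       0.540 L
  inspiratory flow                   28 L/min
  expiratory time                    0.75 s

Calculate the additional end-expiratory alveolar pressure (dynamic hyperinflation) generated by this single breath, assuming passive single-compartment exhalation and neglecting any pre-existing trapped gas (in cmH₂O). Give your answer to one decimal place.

1.5

Flow: 28 L/min ÷ 60 = 0.4667 L/s.
R = (PIP − Pplat)/V̇ = (13 − 10) / 0.4667 = 3.0/0.4667 = 6.428 cmH2O·s/L.
C = Vt/(Pplat − PEEP) = 540.0 / (10 − 3) = 540.0/7.0 = 77.143 mL/cmH2O.
τ = R × C = 6.428 × 0.07714 L/cmH2O = 0.4959 s.
Fraction remaining = e^(−Te/τ) = e^(−0.75/0.4959) = 0.2204; trapped volume = 540.0 × 0.2204 = 119.02 mL.
Additional alveolar pressure from trapping ≈ V_trapped / C = 119.02 / 77.143 = 1.543 cmH2O.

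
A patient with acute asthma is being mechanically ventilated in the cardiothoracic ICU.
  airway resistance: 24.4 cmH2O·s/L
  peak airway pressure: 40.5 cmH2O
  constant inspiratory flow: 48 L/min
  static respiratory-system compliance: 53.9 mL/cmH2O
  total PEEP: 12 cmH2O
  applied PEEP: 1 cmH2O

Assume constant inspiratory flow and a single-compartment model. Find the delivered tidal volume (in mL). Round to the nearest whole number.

484

Flow: 48 L/min ÷ 60 = 0.8 L/s.
Total PEEP = 12 cmH2O (set 1 + intrinsic 11); this is the baseline alveolar pressure.
Equation of motion (constant flow): PIP = Vt/C + R·V̇ + PEEP.
Vt/C = PIP − R·V̇ − PEEP = 40.5 − 19.52 − 12 = 8.98 cmH2O.
Vt = C × 8.98 = 53.9 × 8.98 = 484.02 mL.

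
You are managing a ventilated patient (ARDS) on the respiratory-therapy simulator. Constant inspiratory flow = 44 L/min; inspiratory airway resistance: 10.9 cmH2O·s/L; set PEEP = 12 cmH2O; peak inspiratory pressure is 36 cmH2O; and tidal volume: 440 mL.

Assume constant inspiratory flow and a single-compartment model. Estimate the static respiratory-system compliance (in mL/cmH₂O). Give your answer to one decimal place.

27.5

Flow: 44 L/min ÷ 60 = 0.7333 L/s.
Equation of motion (constant flow): PIP = Vt/C + R·V̇ + PEEP.
Vt/C = PIP − R·V̇ − PEEP = 36 − 10.9×0.7333 − 12 = 36 − 7.993 − 12 = 16.007 cmH2O.
C = Vt / 16.007 = 440 / 16.007 = 27.488 mL/cmH2O.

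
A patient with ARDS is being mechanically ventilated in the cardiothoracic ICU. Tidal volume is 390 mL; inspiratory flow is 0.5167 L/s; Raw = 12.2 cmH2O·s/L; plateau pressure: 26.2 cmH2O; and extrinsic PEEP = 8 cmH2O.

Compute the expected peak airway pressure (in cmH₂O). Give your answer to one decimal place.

PIP = Pplat + Raw × flow = 26.2 + 12.2 × 0.5167 = 26.2 + 6.304 = 32.504 cmH2O.

32.5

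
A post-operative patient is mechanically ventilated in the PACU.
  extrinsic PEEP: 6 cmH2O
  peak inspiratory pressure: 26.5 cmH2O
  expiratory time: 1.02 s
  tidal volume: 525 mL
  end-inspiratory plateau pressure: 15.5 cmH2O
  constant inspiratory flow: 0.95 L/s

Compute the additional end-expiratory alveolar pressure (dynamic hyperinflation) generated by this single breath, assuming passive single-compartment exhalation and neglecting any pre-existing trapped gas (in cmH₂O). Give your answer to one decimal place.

R = (PIP − Pplat)/V̇ = (26.5 − 15.5) / 0.95 = 11.0/0.95 = 11.579 cmH2O·s/L.
C = Vt/(Pplat − PEEP) = 525.0 / (15.5 − 6) = 525.0/9.5 = 55.263 mL/cmH2O.
τ = R × C = 11.579 × 0.05526 L/cmH2O = 0.6399 s.
Fraction remaining = e^(−Te/τ) = e^(−1.02/0.6399) = 0.2031; trapped volume = 525.0 × 0.2031 = 106.63 mL.
Additional alveolar pressure from trapping ≈ V_trapped / C = 106.63 / 55.263 = 1.93 cmH2O.

1.9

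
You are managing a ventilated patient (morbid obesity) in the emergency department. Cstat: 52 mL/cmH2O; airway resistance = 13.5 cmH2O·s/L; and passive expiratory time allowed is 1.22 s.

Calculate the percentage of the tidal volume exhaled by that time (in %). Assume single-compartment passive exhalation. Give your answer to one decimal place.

τ = R × C = 13.5 × 52 mL/cmH2O = 13.5 × 0.052 L/cmH2O = 0.702 s.
Passive exhalation: V(t)/V₀ = e^(−t/τ) = e^(−1.22/0.702) = 0.1759.
Fraction exhaled = 1 − 0.1759 = 0.8241 → 82.41%.

82.4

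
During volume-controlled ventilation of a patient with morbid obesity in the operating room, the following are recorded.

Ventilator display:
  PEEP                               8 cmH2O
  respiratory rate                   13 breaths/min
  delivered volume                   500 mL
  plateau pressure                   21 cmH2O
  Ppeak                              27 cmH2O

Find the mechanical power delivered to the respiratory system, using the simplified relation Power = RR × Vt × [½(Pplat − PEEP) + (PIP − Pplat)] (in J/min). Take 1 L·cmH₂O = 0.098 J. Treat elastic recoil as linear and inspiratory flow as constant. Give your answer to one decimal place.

Per-breath work = Vt × [½(Pplat−PEEP) + (PIP−Pplat)] = 0.500 × [0.5×13.0 + 6.0] = 0.500 × 12.5 = 6.25 L·cmH2O.
Power = 13 × 6.25 = 81.25 L·cmH2O/min.
× 0.098 J/(L·cmH2O) → 7.963 J/min.

8.0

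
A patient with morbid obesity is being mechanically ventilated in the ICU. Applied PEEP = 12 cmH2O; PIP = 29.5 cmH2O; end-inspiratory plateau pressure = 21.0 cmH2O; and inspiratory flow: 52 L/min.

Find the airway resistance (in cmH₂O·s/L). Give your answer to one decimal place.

Flow: 52 L/min ÷ 60 = 0.8667 L/s.
Raw = (PIP − Pplat) / flow = (29.5 − 21.0) / 0.8667 = 8.5 / 0.8667 = 9.807 cmH2O·s/L.

9.8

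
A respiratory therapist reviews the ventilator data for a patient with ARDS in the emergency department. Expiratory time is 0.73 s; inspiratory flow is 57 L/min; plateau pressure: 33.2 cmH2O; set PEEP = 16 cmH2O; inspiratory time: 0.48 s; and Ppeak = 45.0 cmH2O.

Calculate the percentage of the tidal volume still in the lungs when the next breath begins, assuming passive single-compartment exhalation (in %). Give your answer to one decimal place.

10.9

Flow: 57 L/min ÷ 60 = 0.95 L/s.
Vt = flow × Ti = 0.95 L/s × 0.48 s × 1000 mL/L = 456.0 mL.
R = (PIP − Pplat)/V̇ = (45.0 − 33.2) / 0.95 = 11.8/0.95 = 12.421 cmH2O·s/L.
C = Vt/(Pplat − PEEP) = 456.0 / (33.2 − 16) = 456.0/17.2 = 26.512 mL/cmH2O.
τ = R × C = 12.421 × 0.02651 L/cmH2O = 0.3293 s.
Fraction remaining at end-expiration = e^(−Te/τ) = e^(−0.73/0.3293) = 0.109 → 10.9%.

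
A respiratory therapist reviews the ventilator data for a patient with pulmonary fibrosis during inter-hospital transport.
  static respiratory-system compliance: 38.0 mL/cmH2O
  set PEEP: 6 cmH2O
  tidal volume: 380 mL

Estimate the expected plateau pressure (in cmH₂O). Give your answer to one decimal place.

Pplat = PEEP + Vt / Cstat = 6 + 380 / 38.0 = 6 + 10.0 = 16.0 cmH2O.

16.0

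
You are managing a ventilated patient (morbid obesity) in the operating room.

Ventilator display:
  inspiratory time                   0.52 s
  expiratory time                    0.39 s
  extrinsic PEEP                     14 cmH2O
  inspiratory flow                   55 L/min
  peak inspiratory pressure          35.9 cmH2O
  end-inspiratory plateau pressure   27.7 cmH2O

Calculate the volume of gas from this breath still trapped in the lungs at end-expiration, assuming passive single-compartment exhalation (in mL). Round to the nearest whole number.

Flow: 55 L/min ÷ 60 = 0.9167 L/s.
Vt = flow × Ti = 0.9167 L/s × 0.52 s × 1000 mL/L = 476.68 mL.
R = (PIP − Pplat)/V̇ = (35.9 − 27.7) / 0.9167 = 8.2/0.9167 = 8.945 cmH2O·s/L.
C = Vt/(Pplat − PEEP) = 476.68 / (27.7 − 14) = 476.68/13.7 = 34.794 mL/cmH2O.
τ = R × C = 8.945 × 0.03479 L/cmH2O = 0.3112 s.
Fraction remaining = e^(−Te/τ) = e^(−0.39/0.3112) = 0.2856.
Trapped volume = 476.68 × 0.2856 = 136.14 mL.

136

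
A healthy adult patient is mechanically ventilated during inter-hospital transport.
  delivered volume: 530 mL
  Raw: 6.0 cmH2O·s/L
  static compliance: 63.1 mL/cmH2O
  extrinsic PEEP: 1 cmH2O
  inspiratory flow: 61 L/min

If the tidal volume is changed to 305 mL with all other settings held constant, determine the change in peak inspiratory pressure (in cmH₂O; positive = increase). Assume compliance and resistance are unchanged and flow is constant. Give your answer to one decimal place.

-3.6

PIP = Vt/C + R·V̇ + PEEP (constant-flow equation of motion).
Only the elastic term changes: ΔPIP = ΔVt / C = (305 − 530) / 63.1 = -3.566 cmH2O.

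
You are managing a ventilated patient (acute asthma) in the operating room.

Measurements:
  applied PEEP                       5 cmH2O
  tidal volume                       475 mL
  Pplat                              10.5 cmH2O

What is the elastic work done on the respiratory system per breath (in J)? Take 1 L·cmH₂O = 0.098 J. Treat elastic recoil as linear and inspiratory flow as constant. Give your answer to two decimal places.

0.13

Elastic work ≈ ½ × (Pplat − PEEP) × Vt = 0.5 × (10.5 − 5) × 0.475 L = 0.5 × 5.5 × 0.475 = 1.306 L·cmH2O.
× 0.098 J/(L·cmH2O) → 0.128 J.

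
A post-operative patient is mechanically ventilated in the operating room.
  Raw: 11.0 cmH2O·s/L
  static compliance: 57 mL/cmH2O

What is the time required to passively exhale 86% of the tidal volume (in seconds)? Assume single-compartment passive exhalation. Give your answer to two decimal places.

τ = R × C = 11.0 × 57 mL/cmH2O = 11.0 × 0.057 L/cmH2O = 0.627 s.
Exhaled fraction f = 1 − e^(−t/τ) → t = −τ·ln(1 − f) = −0.627·ln(0.14) = 1.233 s.

1.23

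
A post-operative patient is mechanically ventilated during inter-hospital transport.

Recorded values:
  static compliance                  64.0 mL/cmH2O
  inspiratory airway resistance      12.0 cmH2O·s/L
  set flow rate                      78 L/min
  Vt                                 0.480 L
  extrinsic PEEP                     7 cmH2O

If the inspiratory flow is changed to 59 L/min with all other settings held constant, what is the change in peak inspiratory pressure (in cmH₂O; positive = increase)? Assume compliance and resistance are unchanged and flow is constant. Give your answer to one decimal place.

Flow: 78 L/min ÷ 60 = 1.3 L/s.
New flow: 59 L/min ÷ 60 = 0.9833 L/s.
PIP = Vt/C + R·V̇ + PEEP (constant-flow equation of motion).
Only the resistive term changes: ΔPIP = R × ΔV̇ = 12.0 × (0.9833 − 1.3) = 12.0 × -0.3167 = -3.8 cmH2O.

-3.8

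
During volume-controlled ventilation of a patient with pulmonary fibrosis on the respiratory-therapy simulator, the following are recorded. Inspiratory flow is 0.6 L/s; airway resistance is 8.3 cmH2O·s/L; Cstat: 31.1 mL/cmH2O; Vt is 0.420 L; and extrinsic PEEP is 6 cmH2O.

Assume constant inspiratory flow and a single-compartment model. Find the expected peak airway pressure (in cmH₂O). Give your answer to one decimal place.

24.5

Equation of motion (constant flow): PIP = Vt/C + R·V̇ + PEEP.
PIP = 420/31.1 + 8.3×0.6 + 6 = 13.505 + 4.98 + 6 = 24.485 cmH2O.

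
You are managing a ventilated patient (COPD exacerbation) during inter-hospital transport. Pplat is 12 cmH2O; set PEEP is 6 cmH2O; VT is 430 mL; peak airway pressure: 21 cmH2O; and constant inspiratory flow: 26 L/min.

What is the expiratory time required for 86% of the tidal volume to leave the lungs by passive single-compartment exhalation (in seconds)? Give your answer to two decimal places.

2.93

Flow: 26 L/min ÷ 60 = 0.4333 L/s.
R = (PIP − Pplat)/V̇ = (21 − 12) / 0.4333 = 9.0/0.4333 = 20.771 cmH2O·s/L.
C = Vt/(Pplat − PEEP) = 430.0 / (12 − 6) = 430.0/6.0 = 71.667 mL/cmH2O.
τ = R × C = 20.771 × 0.07167 L/cmH2O = 1.489 s.
t = −τ·ln(1 − 0.86) = −1.489·ln(0.14) = 2.928 s.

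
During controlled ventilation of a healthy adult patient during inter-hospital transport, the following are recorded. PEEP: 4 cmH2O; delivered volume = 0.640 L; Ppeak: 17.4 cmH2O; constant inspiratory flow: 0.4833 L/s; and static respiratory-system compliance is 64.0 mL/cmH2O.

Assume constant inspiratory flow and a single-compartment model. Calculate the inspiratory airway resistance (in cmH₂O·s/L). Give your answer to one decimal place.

7.0

Equation of motion (constant flow): PIP = Vt/C + R·V̇ + PEEP.
R·V̇ = PIP − Vt/C − PEEP = 17.4 − 640/64.0 − 4 = 17.4 − 10.0 − 4 = 3.4 cmH2O.
R = 3.4 / 0.4833 = 7.035 cmH2O·s/L.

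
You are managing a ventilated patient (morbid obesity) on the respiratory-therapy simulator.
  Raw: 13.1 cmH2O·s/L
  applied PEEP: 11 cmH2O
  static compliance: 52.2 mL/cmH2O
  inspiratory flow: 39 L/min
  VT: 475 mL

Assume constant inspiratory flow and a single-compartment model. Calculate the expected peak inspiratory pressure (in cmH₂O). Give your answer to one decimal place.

Flow: 39 L/min ÷ 60 = 0.65 L/s.
Equation of motion (constant flow): PIP = Vt/C + R·V̇ + PEEP.
PIP = 475/52.2 + 13.1×0.65 + 11 = 9.1 + 8.515 + 11 = 28.615 cmH2O.

28.6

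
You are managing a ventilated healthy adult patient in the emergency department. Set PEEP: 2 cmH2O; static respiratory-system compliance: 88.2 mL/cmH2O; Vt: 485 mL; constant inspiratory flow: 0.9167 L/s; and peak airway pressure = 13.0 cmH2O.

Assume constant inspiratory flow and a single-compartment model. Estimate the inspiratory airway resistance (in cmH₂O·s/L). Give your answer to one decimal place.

6.0

Equation of motion (constant flow): PIP = Vt/C + R·V̇ + PEEP.
R·V̇ = PIP − Vt/C − PEEP = 13.0 − 485/88.2 − 2 = 13.0 − 5.499 − 2 = 5.501 cmH2O.
R = 5.501 / 0.9167 = 6.001 cmH2O·s/L.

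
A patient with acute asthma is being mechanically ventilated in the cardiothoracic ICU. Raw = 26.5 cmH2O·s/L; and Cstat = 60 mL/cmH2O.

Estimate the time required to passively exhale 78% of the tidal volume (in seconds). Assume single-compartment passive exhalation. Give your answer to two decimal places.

2.41

τ = R × C = 26.5 × 60 mL/cmH2O = 26.5 × 0.060 L/cmH2O = 1.59 s.
Exhaled fraction f = 1 − e^(−t/τ) → t = −τ·ln(1 − f) = −1.59·ln(0.22) = 2.407 s.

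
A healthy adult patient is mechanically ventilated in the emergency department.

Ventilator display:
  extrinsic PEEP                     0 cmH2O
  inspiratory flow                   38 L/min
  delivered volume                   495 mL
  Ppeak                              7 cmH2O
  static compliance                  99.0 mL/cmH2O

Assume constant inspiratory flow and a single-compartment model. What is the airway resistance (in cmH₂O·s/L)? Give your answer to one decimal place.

Flow: 38 L/min ÷ 60 = 0.6333 L/s.
Equation of motion (constant flow): PIP = Vt/C + R·V̇ + PEEP.
R·V̇ = PIP − Vt/C − PEEP = 7 − 495/99.0 − 0 = 7 − 5.0 − 0 = 2.0 cmH2O.
R = 2.0 / 0.6333 = 3.158 cmH2O·s/L.

3.2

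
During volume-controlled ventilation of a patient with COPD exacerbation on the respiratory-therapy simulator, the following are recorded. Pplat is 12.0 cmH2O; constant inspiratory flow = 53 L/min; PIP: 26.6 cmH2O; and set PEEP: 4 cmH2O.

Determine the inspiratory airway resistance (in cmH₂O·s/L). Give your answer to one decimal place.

16.5

Flow: 53 L/min ÷ 60 = 0.8833 L/s.
Raw = (PIP − Pplat) / flow = (26.6 − 12.0) / 0.8833 = 14.6 / 0.8833 = 16.529 cmH2O·s/L.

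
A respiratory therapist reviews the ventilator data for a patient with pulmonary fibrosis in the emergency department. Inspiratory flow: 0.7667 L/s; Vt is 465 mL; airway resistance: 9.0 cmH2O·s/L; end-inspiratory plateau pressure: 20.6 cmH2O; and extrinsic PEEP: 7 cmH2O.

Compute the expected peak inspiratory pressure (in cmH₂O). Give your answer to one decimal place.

27.5

PIP = Pplat + Raw × flow = 20.6 + 9.0 × 0.7667 = 20.6 + 6.9 = 27.5 cmH2O.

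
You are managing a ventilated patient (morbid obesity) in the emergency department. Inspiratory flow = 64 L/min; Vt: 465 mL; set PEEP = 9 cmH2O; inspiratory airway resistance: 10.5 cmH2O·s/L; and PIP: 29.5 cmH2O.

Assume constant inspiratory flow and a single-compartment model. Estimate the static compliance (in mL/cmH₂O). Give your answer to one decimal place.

Flow: 64 L/min ÷ 60 = 1.0667 L/s.
Equation of motion (constant flow): PIP = Vt/C + R·V̇ + PEEP.
Vt/C = PIP − R·V̇ − PEEP = 29.5 − 10.5×1.0667 − 9 = 29.5 − 11.2 − 9 = 9.3 cmH2O.
C = Vt / 9.3 = 465 / 9.3 = 50.0 mL/cmH2O.

50.0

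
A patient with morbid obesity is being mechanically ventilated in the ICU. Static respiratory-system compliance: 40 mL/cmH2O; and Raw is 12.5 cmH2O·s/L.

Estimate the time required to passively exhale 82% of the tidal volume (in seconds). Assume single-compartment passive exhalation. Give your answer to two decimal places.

τ = R × C = 12.5 × 40 mL/cmH2O = 12.5 × 0.040 L/cmH2O = 0.5 s.
Exhaled fraction f = 1 − e^(−t/τ) → t = −τ·ln(1 − f) = −0.5·ln(0.18) = 0.8574 s.

0.86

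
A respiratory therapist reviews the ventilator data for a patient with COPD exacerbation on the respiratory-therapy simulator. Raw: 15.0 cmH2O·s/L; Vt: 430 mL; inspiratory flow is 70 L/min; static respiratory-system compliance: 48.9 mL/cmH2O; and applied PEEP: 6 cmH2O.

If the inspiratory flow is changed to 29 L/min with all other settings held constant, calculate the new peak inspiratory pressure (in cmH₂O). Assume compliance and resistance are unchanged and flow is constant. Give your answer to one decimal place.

Flow: 70 L/min ÷ 60 = 1.1667 L/s.
New flow: 29 L/min ÷ 60 = 0.4833 L/s.
PIP = Vt/C + R·V̇ + PEEP (constant-flow equation of motion).
Only the resistive term changes: ΔPIP = R × ΔV̇ = 15.0 × (0.4833 − 1.1667) = 15.0 × -0.6834 = -10.251 cmH2O.
Original PIP = 430/48.9 + 15.0×1.1667 + 6 = 32.294 cmH2O; new PIP = 32.294 + (-10.251) = 22.043 cmH2O.

22.0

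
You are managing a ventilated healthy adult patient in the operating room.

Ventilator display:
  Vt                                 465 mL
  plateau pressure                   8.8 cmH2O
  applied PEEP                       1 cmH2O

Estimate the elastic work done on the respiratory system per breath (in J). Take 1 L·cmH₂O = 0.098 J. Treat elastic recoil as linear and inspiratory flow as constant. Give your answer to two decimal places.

Elastic work ≈ ½ × (Pplat − PEEP) × Vt = 0.5 × (8.8 − 1) × 0.465 L = 0.5 × 7.8 × 0.465 = 1.814 L·cmH2O.
× 0.098 J/(L·cmH2O) → 0.1778 J.

0.18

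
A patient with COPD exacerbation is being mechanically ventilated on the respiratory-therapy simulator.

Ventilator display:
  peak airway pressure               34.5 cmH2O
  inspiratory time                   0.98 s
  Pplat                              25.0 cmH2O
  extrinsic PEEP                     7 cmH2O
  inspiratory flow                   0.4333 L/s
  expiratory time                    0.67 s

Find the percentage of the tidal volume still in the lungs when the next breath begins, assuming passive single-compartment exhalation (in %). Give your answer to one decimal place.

27.4

Vt = flow × Ti = 0.4333 L/s × 0.98 s × 1000 mL/L = 424.63 mL.
R = (PIP − Pplat)/V̇ = (34.5 − 25.0) / 0.4333 = 9.5/0.4333 = 21.925 cmH2O·s/L.
C = Vt/(Pplat − PEEP) = 424.63 / (25.0 − 7) = 424.63/18.0 = 23.591 mL/cmH2O.
τ = R × C = 21.925 × 0.02359 L/cmH2O = 0.5172 s.
Fraction remaining at end-expiration = e^(−Te/τ) = e^(−0.67/0.5172) = 0.2738 → 27.38%.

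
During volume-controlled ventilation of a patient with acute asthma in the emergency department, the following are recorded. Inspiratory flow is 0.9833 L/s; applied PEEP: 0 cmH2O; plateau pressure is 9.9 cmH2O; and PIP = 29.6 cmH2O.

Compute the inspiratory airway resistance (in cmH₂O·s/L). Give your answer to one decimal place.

Raw = (PIP − Pplat) / flow = (29.6 − 9.9) / 0.9833 = 19.7 / 0.9833 = 20.035 cmH2O·s/L.

20.0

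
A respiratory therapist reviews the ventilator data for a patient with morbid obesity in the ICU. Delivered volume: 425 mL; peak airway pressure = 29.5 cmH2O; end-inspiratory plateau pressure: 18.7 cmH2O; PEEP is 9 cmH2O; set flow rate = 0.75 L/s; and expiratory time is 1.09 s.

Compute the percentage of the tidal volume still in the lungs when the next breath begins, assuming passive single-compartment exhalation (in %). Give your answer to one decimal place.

R = (PIP − Pplat)/V̇ = (29.5 − 18.7) / 0.75 = 10.8/0.75 = 14.4 cmH2O·s/L.
C = Vt/(Pplat − PEEP) = 425.0 / (18.7 − 9) = 425.0/9.7 = 43.814 mL/cmH2O.
τ = R × C = 14.4 × 0.04381 L/cmH2O = 0.6309 s.
Fraction remaining at end-expiration = e^(−Te/τ) = e^(−1.09/0.6309) = 0.1777 → 17.77%.

17.8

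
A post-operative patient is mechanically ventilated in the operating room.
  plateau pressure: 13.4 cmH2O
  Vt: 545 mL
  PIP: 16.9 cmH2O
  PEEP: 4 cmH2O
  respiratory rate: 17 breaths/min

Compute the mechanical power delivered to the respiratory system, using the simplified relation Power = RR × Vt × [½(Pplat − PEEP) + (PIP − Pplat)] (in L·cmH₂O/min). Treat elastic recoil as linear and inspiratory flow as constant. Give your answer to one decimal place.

76.0

Per-breath work = Vt × [½(Pplat−PEEP) + (PIP−Pplat)] = 0.545 × [0.5×9.4 + 3.5] = 0.545 × 8.2 = 4.469 L·cmH2O.
Power = 17 × 4.469 = 75.973 L·cmH2O/min.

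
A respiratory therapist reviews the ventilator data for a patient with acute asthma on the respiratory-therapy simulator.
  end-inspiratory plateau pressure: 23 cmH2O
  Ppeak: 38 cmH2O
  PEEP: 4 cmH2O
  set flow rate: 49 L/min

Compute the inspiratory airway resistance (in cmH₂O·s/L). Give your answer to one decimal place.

18.4

Flow: 49 L/min ÷ 60 = 0.8167 L/s.
Raw = (PIP − Pplat) / flow = (38 − 23) / 0.8167 = 15.0 / 0.8167 = 18.367 cmH2O·s/L.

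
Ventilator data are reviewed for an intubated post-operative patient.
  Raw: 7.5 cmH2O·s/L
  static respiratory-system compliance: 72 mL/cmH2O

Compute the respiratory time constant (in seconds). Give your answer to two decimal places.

0.54

τ = R × C = 7.5 × 72 mL/cmH2O = 7.5 × 0.072 L/cmH2O = 0.54 s.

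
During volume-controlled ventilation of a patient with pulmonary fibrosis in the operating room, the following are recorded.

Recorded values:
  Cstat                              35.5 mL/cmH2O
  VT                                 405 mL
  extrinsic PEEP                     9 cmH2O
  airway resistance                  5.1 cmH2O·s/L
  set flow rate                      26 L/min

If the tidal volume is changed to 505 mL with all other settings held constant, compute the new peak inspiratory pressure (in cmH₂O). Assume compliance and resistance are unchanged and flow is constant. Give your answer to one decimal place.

Flow: 26 L/min ÷ 60 = 0.4333 L/s.
PIP = Vt/C + R·V̇ + PEEP (constant-flow equation of motion).
Only the elastic term changes: ΔPIP = ΔVt / C = (505 − 405) / 35.5 = 2.817 cmH2O.
Original PIP = 405/35.5 + 5.1×0.4333 + 9 = 22.618 cmH2O; new PIP = 22.618 + (2.817) = 25.435 cmH2O.

25.4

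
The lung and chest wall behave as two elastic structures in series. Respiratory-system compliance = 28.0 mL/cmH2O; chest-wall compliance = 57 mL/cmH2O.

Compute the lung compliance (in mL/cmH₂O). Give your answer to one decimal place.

1/CL = 1/Crs − 1/Ccw.
1/CL = 1/28.0 − 1/57 = 0.01817.
CL = 55.036 mL/cmH2O.

55.0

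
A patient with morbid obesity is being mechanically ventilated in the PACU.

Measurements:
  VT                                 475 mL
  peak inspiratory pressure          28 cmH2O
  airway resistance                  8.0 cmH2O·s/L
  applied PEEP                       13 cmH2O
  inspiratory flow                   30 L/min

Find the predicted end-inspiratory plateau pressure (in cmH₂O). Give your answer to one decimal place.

24.0

Flow: 30 L/min ÷ 60 = 0.5 L/s.
Pplat = PIP − Raw × flow = 28 − 8.0 × 0.5 = 28 − 4.0 = 24.0 cmH2O.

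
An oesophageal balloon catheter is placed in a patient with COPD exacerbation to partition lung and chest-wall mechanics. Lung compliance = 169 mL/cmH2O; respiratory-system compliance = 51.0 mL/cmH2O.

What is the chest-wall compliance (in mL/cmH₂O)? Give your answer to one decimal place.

1/Ccw = 1/Crs − 1/CL.
1/Ccw = 1/51.0 − 1/169 = 0.01369.
Ccw = 73.046 mL/cmH2O.

73.0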